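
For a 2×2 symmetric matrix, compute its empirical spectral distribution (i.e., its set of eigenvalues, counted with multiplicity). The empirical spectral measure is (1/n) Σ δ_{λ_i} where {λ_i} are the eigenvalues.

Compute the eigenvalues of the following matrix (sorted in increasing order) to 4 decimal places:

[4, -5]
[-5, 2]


Since M is real symmetric, both eigenvalues are real; they are the roots of det(λI − M) = λ² − (tr M) λ + det M.
tr M = 4 + 2 = 6.
det M = 4·2 − (-5)² = 8 − 25 = -17.
Characteristic polynomial: λ² − 6λ − 17 = 0.
Discriminant Δ = (tr M)² − 4·det M = 36 − (-68) = 104; √Δ = 10.198039.
λ = (tr M ± √Δ)/2 = (6 ± 10.198039)/2, giving (tr M − √Δ)/2 = -2.0990 and (tr M + √Δ)/2 = 8.0990.

Eigenvalues sorted in increasing order: [-2.0990, 8.0990].


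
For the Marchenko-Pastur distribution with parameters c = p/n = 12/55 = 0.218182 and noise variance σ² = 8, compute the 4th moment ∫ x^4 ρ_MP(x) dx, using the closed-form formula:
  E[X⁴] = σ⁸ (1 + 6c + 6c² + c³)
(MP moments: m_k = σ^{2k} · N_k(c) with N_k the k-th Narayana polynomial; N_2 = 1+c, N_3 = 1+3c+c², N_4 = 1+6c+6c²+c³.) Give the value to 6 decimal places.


E[X⁴] = σ⁸ (1 + 6c + 6c² + c³) (fourth MP moment). With σ² = 8 (so σ⁸ = 4096) and c = 12/55 = 0.218182: E[X⁴] = 4096 · (1 + 6·0.218182 + 6·(0.218182)² + (0.218182)³) = 4096 · 2.605097.

So E[X^4] = 10670.476983.


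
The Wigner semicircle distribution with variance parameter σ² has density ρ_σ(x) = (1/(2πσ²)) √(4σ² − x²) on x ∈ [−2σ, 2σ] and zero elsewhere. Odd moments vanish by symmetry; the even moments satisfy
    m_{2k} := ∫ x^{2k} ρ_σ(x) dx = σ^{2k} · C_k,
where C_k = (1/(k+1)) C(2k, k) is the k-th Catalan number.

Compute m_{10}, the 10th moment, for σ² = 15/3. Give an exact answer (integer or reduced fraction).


By the scaled semicircle moment identity, m_{2k} = σ^{2k} · C_k with k = 5.
C_5 = (1/(k+1)) · C(2k, k) = (1/6) · C(10, 5) = (1/6) · 252 = 42.
σ^{2k} = (σ²)^k = (15/3)^5 = 3125.

Therefore m_{10} = σ^{10} · C_5 = 3125 · 42 = 131250.


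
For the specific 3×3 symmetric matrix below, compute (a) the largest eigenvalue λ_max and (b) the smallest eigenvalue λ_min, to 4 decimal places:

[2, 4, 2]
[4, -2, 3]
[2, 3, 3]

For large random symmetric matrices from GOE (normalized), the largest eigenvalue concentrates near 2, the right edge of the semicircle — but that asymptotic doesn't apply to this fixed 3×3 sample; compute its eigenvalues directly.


Since M is real symmetric, all three eigenvalues are real; they are the roots of det(λI − M) = λ³ − (tr M) λ² + s λ − det M, where s is the sum of the principal 2×2 minors.
tr M = 2 + (-2) + 3 = 3.
s = (2·(-2) − 4²) + (2·3 − 2²) + ((-2)·3 − 3²) = -20 + 2 + (-15) = -33.
det M (expand along row 1) = 2·(-15) − 4·6 + 2·16 = -22.
Characteristic polynomial: λ³ − 3λ² − 33λ + 22 = 0.
Substitute λ = y + (tr M)/3 = y + 1.000000 to remove the quadratic term: y³ + p·y + q = 0 with p = s − (tr M)²/3 = -36.000000 and q = −2(tr M)³/27 + (tr M)·s/3 − det M = -13.000000.
Three real roots ⇒ use the trigonometric (Viète) form: r = 2√(−p/3) = 6.928203, φ = arccos(3q/(p·r)) = arccos(0.156366) = 1.413786 rad.
y_k = r·cos(φ/3 − 2πk/3) for k = 0, 1, 2 gives y = 6.173001, -0.362434, -5.810568.
λ_k = y_k + 1.000000 gives λ = 7.1730, 0.6376, -4.8106 (check: the sum is 3.0000 = tr M).

Hence λ_max = 7.1730 and λ_min = -4.8106.


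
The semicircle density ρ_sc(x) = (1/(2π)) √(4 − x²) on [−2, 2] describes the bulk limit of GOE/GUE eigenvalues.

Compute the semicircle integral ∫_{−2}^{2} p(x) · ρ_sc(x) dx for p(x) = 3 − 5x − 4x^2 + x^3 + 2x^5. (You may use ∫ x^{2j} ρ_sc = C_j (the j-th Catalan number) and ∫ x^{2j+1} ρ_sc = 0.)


Write p(x) = Σ a_i x^i, split into monomials and integrate each against ρ_sc separately.
Using ∫ x^{2j} ρ_sc = C_j = (1/(j+1)) C(2j, j) (Catalan numbers) and ∫ x^{2j+1} ρ_sc = 0 (odd monomials vanish by symmetry):
  i = 0 (even): a_0 · C_{0} = 3 · 1 = 3
  i = 1 (odd): ∫ x^1 ρ_sc = 0 (vanishes)
  i = 2 (even): a_2 · C_{1} = -4 · 1 = -4
  i = 3 (odd): ∫ x^3 ρ_sc = 0 (vanishes)
  i = 5 (odd): ∫ x^5 ρ_sc = 0 (vanishes)

Summing the contributions: ∫_{−2}^{2} p(x) ρ_sc(x) dx = 3 + (-4) = -1.


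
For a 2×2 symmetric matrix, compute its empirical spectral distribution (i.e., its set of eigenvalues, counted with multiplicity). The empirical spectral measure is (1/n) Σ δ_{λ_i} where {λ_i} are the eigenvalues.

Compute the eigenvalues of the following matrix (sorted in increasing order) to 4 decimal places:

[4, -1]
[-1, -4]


Since M is real symmetric, both eigenvalues are real; they are the roots of det(λI − M) = λ² − (tr M) λ + det M.
tr M = 4 + (-4) = 0.
det M = 4·(-4) − (-1)² = -16 − 1 = -17.
Characteristic polynomial: λ² − 17 = 0.
Discriminant Δ = (tr M)² − 4·det M = 0 − (-68) = 68; √Δ = 8.246211.
λ = (tr M ± √Δ)/2 = (0 ± 8.246211)/2, giving (tr M − √Δ)/2 = -4.1231 and (tr M + √Δ)/2 = 4.1231.

Eigenvalues sorted in increasing order: [-4.1231, 4.1231].


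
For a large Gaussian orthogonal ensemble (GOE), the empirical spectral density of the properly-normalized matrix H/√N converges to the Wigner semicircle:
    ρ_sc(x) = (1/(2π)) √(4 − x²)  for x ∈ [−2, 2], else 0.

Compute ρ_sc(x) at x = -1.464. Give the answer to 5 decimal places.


ρ_sc(x) = (1/(2π)) √(4 − x²). With x = -1.464:
  4 − x² = 4 − (-1.464)² = 4 − 2.143296 = 1.856704.
  √(4 − x²) = 1.362609.
  1/(2π) = 0.159155.
  ρ_sc(-1.464) = 0.159155 · 1.362609 = 0.216866.

Rounded to 5 decimal places: ρ_sc(-1.464) ≈ 0.21687.


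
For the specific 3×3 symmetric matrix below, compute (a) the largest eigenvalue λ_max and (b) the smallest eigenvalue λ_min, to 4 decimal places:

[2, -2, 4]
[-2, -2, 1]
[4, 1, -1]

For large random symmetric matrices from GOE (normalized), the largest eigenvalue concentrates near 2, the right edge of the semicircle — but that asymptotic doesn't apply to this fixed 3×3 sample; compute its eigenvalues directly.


Since M is real symmetric, all three eigenvalues are real; they are the roots of det(λI − M) = λ³ − (tr M) λ² + s λ − det M, where s is the sum of the principal 2×2 minors.
tr M = 2 + (-2) + (-1) = -1.
s = (2·(-2) − (-2)²) + (2·(-1) − 4²) + ((-2)·(-1) − 1²) = -8 + (-18) + 1 = -25.
det M (expand along row 1) = 2·1 − (-2)·(-2) + 4·6 = 22.
Characteristic polynomial: λ³ + λ² − 25λ − 22 = 0.
Substitute λ = y + (tr M)/3 = y − 0.333333 to remove the quadratic term: y³ + p·y + q = 0 with p = s − (tr M)²/3 = -25.333333 and q = −2(tr M)³/27 + (tr M)·s/3 − det M = -13.592593.
Three real roots ⇒ use the trigonometric (Viète) form: r = 2√(−p/3) = 5.811865, φ = arccos(3q/(p·r)) = arccos(0.276959) = 1.290168 rad.
y_k = r·cos(φ/3 − 2πk/3) for k = 0, 1, 2 gives y = 5.282651, -0.542865, -4.739786.
λ_k = y_k − 0.333333 gives λ = 4.9493, -0.8762, -5.0731 (check: the sum is -1.0000 = tr M).

Hence λ_max = 4.9493 and λ_min = -5.0731.


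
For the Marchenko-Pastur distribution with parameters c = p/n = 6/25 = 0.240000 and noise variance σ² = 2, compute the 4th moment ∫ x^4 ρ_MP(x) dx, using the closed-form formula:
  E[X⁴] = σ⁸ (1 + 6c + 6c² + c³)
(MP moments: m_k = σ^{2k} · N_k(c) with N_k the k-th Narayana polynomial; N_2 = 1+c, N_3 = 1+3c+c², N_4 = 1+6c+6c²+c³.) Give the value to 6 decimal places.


E[X⁴] = σ⁸ (1 + 6c + 6c² + c³) (fourth MP moment). With σ² = 2 (so σ⁸ = 16) and c = 6/25 = 0.240000: E[X⁴] = 16 · (1 + 6·0.240000 + 6·(0.240000)² + (0.240000)³) = 16 · 2.799424.

So E[X^4] = 44.790784.


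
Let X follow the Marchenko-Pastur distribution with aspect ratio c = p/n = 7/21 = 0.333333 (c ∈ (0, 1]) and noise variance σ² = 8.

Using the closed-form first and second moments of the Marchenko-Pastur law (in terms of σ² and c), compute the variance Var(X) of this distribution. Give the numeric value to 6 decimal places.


Recall the MP moments m_1 = E[X] = σ² and m_2 = E[X²] = σ⁴ (1 + c).
m_1 = E[X] = σ² = 8, so m_1² = 64.
m_2 = E[X²] = σ⁴ (1 + c) = 64 · (1 + 0.333333) = 64 · 1.333333 = 85.333333.
(Note m_2 − m_1² simplifies to c · σ⁴ = 0.333333 · 64.)

Var(X) = m_2 − m_1² = 85.333333 − 64 = 21.333333.


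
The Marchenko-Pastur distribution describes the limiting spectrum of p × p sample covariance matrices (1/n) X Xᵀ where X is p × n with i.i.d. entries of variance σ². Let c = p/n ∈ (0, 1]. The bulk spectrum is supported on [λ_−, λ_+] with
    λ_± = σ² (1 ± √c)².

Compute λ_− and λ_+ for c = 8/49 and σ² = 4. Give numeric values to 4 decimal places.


c = 8/49 = 0.163265; √c = 0.404061.
λ_− = σ² (1 − √c)² = 4 · (1 − 0.404061)² = 4 · (0.595939)² = 1.420573.
λ_+ = σ² (1 + √c)² = 4 · (1 + 0.404061)² = 4 · (1.404061)² = 7.885549.

Rounded to 4 decimal places: λ_− ≈ 1.4206, λ_+ ≈ 7.8855.


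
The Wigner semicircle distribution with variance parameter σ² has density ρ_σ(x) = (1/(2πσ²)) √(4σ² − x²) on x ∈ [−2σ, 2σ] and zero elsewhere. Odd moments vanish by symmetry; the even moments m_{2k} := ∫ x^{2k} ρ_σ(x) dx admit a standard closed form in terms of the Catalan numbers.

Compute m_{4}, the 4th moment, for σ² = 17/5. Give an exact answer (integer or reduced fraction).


By the scaled semicircle moment identity, m_{2k} = σ^{2k} · C_k with k = 2.
C_2 = (1/(k+1)) · C(2k, k) = (1/3) · C(4, 2) = (1/3) · 6 = 2.
σ^{2k} = (σ²)^k = (17/5)^2 = 289/25.

Therefore m_{4} = σ^{4} · C_2 = (289/25) · 2 = 578/25.


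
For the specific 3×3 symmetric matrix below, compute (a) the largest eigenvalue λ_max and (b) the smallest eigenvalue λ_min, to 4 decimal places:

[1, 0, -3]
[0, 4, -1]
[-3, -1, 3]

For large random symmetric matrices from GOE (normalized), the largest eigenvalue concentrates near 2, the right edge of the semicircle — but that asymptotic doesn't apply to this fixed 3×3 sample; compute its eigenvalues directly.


Since M is real symmetric, all three eigenvalues are real; they are the roots of det(λI − M) = λ³ − (tr M) λ² + s λ − det M, where s is the sum of the principal 2×2 minors.
tr M = 1 + 4 + 3 = 8.
s = (1·4 − 0²) + (1·3 − (-3)²) + (4·3 − (-1)²) = 4 + (-6) + 11 = 9.
det M (expand along row 1) = 1·11 − 0·(-3) + (-3)·12 = -25.
Characteristic polynomial: λ³ − 8λ² + 9λ + 25 = 0.
Substitute λ = y + (tr M)/3 = y + 2.666667 to remove the quadratic term: y³ + p·y + q = 0 with p = s − (tr M)²/3 = -12.333333 and q = −2(tr M)³/27 + (tr M)·s/3 − det M = 11.074074.
Three real roots ⇒ use the trigonometric (Viète) form: r = 2√(−p/3) = 4.055175, φ = arccos(3q/(p·r)) = arccos(-0.664261) = 2.297301 rad.
y_k = r·cos(φ/3 − 2πk/3) for k = 0, 1, 2 gives y = 2.923177, 0.972464, -3.895641.
λ_k = y_k + 2.666667 gives λ = 5.5898, 3.6391, -1.2290 (check: the sum is 8.0000 = tr M).

Hence λ_max = 5.5898 and λ_min = -1.2290.


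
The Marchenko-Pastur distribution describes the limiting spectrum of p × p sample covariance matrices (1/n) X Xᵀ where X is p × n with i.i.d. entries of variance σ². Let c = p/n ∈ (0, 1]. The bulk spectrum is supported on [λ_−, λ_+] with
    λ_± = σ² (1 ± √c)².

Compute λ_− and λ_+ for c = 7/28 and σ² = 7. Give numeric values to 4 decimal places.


c = 7/28 = 0.250000; √c = 0.500000.
λ_− = σ² (1 − √c)² = 7 · (1 − 0.500000)² = 7 · (0.500000)² = 1.750000.
λ_+ = σ² (1 + √c)² = 7 · (1 + 0.500000)² = 7 · (1.500000)² = 15.750000.

Rounded to 4 decimal places: λ_− ≈ 1.7500, λ_+ ≈ 15.7500.


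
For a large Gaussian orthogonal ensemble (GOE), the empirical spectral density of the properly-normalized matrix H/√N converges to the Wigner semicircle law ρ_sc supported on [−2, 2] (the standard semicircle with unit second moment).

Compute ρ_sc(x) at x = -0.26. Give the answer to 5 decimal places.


ρ_sc(x) = (1/(2π)) √(4 − x²). With x = -0.26:
  4 − x² = 4 − (-0.26)² = 4 − 0.067600 = 3.932400.
  √(4 − x²) = 1.983028.
  1/(2π) = 0.159155.
  ρ_sc(-0.26) = 0.159155 · 1.983028 = 0.315609.

Rounded to 5 decimal places: ρ_sc(-0.26) ≈ 0.31561.


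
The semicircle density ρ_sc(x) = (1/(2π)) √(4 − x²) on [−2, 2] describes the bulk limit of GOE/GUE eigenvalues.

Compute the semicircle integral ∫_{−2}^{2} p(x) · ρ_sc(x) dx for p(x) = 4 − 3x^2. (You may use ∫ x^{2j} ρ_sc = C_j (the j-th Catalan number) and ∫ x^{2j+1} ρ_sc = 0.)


Write p(x) = Σ a_i x^i, split into monomials and integrate each against ρ_sc separately.
Using ∫ x^{2j} ρ_sc = C_j = (1/(j+1)) C(2j, j) (Catalan numbers) and ∫ x^{2j+1} ρ_sc = 0 (odd monomials vanish by symmetry):
  i = 0 (even): a_0 · C_{0} = 4 · 1 = 4
  i = 2 (even): a_2 · C_{1} = -3 · 1 = -3

Summing the contributions: ∫_{−2}^{2} p(x) ρ_sc(x) dx = 4 + (-3) = 1.


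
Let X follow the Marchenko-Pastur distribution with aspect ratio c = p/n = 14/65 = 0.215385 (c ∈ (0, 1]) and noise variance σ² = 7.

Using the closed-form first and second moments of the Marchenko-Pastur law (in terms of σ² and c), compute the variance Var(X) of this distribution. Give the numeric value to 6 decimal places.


Recall the MP moments m_1 = E[X] = σ² and m_2 = E[X²] = σ⁴ (1 + c).
m_1 = E[X] = σ² = 7, so m_1² = 49.
m_2 = E[X²] = σ⁴ (1 + c) = 49 · (1 + 0.215385) = 49 · 1.215385 = 59.553846.
(Note m_2 − m_1² simplifies to c · σ⁴ = 0.215385 · 49.)

Var(X) = m_2 − m_1² = 59.553846 − 49 = 10.553846.


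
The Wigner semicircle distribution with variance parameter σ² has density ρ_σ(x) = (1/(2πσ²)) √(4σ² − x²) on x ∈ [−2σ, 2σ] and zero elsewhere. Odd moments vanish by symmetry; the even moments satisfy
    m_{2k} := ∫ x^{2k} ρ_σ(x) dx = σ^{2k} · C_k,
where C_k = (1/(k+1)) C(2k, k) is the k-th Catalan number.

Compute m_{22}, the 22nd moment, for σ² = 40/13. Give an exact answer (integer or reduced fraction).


By the scaled semicircle moment identity, m_{2k} = σ^{2k} · C_k with k = 11.
C_11 = (1/(k+1)) · C(2k, k) = (1/12) · C(22, 11) = (1/12) · 705432 = 58786.
σ^{2k} = (σ²)^k = (40/13)^11 = 419430400000000000/1792160394037.

Therefore m_{22} = σ^{22} · C_11 = (419430400000000000/1792160394037) · 58786 = 1896664268800000000000/137858491849.


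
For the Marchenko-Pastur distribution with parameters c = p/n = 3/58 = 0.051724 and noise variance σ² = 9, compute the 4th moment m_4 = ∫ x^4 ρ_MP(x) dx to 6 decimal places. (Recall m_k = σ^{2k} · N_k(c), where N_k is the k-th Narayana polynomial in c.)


E[X⁴] = σ⁸ (1 + 6c + 6c² + c³) (fourth MP moment). With σ² = 9 (so σ⁸ = 6561) and c = 3/58 = 0.051724: E[X⁴] = 6561 · (1 + 6·0.051724 + 6·(0.051724)² + (0.051724)³) = 6561 · 1.326536.

So E[X^4] = 8703.399601.


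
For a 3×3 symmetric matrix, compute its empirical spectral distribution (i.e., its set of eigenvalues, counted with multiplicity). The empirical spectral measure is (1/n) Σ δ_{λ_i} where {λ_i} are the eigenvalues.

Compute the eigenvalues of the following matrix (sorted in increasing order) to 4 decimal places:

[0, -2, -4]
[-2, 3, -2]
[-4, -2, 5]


Since M is real symmetric, all three eigenvalues are real; they are the roots of det(λI − M) = λ³ − (tr M) λ² + s λ − det M, where s is the sum of the principal 2×2 minors.
tr M = 0 + 3 + 5 = 8.
s = (0·3 − (-2)²) + (0·5 − (-4)²) + (3·5 − (-2)²) = -4 + (-16) + 11 = -9.
det M (expand along row 1) = 0·11 − (-2)·(-18) + (-4)·16 = -100.
Characteristic polynomial: λ³ − 8λ² − 9λ + 100 = 0.
Substitute λ = y + (tr M)/3 = y + 2.666667 to remove the quadratic term: y³ + p·y + q = 0 with p = s − (tr M)²/3 = -30.333333 and q = −2(tr M)³/27 + (tr M)·s/3 − det M = 38.074074.
Three real roots ⇒ use the trigonometric (Viète) form: r = 2√(−p/3) = 6.359595, φ = arccos(3q/(p·r)) = arccos(-0.592108) = 2.204469 rad.
y_k = r·cos(φ/3 − 2πk/3) for k = 0, 1, 2 gives y = 4.718498, 1.333333, -6.051831.
λ_k = y_k + 2.666667 gives λ = 7.3852, 4.0000, -3.3852 (check: the sum is 8.0000 = tr M).

Eigenvalues sorted in increasing order: [-3.3852, 4.0000, 7.3852].


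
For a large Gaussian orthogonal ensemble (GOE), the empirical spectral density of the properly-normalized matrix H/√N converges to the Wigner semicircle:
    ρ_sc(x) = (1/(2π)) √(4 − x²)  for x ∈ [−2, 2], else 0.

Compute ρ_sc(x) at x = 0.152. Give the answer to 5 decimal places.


ρ_sc(x) = (1/(2π)) √(4 − x²). With x = 0.152:
  4 − x² = 4 − (0.152)² = 4 − 0.023104 = 3.976896.
  √(4 − x²) = 1.994216.
  1/(2π) = 0.159155.
  ρ_sc(0.152) = 0.159155 · 1.994216 = 0.317389.

Rounded to 5 decimal places: ρ_sc(0.152) ≈ 0.31739.


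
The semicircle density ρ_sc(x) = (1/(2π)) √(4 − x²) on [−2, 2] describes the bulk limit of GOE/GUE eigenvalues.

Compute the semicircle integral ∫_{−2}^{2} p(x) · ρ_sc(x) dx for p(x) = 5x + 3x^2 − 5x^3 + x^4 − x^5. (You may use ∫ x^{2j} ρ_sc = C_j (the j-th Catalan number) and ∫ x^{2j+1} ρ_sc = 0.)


Write p(x) = Σ a_i x^i, split into monomials and integrate each against ρ_sc separately.
Using ∫ x^{2j} ρ_sc = C_j = (1/(j+1)) C(2j, j) (Catalan numbers) and ∫ x^{2j+1} ρ_sc = 0 (odd monomials vanish by symmetry):
  i = 1 (odd): ∫ x^1 ρ_sc = 0 (vanishes)
  i = 2 (even): a_2 · C_{1} = 3 · 1 = 3
  i = 3 (odd): ∫ x^3 ρ_sc = 0 (vanishes)
  i = 4 (even): a_4 · C_{2} = 1 · 2 = 2
  i = 5 (odd): ∫ x^5 ρ_sc = 0 (vanishes)

Summing the contributions: ∫_{−2}^{2} p(x) ρ_sc(x) dx = 3 + 2 = 5.


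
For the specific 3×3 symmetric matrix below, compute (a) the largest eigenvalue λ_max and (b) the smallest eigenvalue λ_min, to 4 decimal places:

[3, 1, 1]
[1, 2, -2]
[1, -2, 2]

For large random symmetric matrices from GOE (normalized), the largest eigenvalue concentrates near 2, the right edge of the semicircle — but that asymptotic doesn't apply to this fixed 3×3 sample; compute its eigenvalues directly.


Since M is real symmetric, all three eigenvalues are real; they are the roots of det(λI − M) = λ³ − (tr M) λ² + s λ − det M, where s is the sum of the principal 2×2 minors.
tr M = 3 + 2 + 2 = 7.
s = (3·2 − 1²) + (3·2 − 1²) + (2·2 − (-2)²) = 5 + 5 + 0 = 10.
det M (expand along row 1) = 3·0 − 1·4 + 1·(-4) = -8.
Characteristic polynomial: λ³ − 7λ² + 10λ + 8 = 0.
Substitute λ = y + (tr M)/3 = y + 2.333333 to remove the quadratic term: y³ + p·y + q = 0 with p = s − (tr M)²/3 = -6.333333 and q = −2(tr M)³/27 + (tr M)·s/3 − det M = 5.925926.
Three real roots ⇒ use the trigonometric (Viète) form: r = 2√(−p/3) = 2.905933, φ = arccos(3q/(p·r)) = arccos(-0.965961) = 2.879929 rad.
y_k = r·cos(φ/3 − 2πk/3) for k = 0, 1, 2 gives y = 1.666667, 1.228219, -2.894886.
λ_k = y_k + 2.333333 gives λ = 4.0000, 3.5616, -0.5616 (check: the sum is 7.0000 = tr M).

Hence λ_max = 4.0000 and λ_min = -0.5616.


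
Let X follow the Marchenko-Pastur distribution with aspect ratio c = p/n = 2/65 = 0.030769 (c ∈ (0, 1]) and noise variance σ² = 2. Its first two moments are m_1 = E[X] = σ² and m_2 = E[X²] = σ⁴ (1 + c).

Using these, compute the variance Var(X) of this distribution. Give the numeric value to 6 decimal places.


m_1 = E[X] = σ² = 2, so m_1² = 4.
m_2 = E[X²] = σ⁴ (1 + c) = 4 · (1 + 0.030769) = 4 · 1.030769 = 4.123077.
(Note m_2 − m_1² simplifies to c · σ⁴ = 0.030769 · 4.)

Var(X) = m_2 − m_1² = 4.123077 − 4 = 0.123077.


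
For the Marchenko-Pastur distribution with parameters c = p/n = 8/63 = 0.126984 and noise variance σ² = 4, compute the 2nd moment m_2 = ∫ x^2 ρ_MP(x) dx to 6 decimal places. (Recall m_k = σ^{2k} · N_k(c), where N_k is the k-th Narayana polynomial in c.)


E[X²] = σ⁴ (1 + c) (second MP moment). With σ² = 4 (so σ⁴ = 16) and c = 8/63 = 0.126984: E[X²] = 16 · (1 + 0.126984) = 16 · 1.126984.

So E[X^2] = 18.031746.


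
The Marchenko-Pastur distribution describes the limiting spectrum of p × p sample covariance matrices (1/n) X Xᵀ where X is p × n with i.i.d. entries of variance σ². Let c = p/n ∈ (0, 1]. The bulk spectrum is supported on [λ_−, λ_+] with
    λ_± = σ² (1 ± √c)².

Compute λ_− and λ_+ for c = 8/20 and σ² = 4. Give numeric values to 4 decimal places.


c = 8/20 = 0.400000; √c = 0.632456.
λ_− = σ² (1 − √c)² = 4 · (1 − 0.632456)² = 4 · (0.367544)² = 0.540356.
λ_+ = σ² (1 + √c)² = 4 · (1 + 0.632456)² = 4 · (1.632456)² = 10.659644.

Rounded to 4 decimal places: λ_− ≈ 0.5404, λ_+ ≈ 10.6596.


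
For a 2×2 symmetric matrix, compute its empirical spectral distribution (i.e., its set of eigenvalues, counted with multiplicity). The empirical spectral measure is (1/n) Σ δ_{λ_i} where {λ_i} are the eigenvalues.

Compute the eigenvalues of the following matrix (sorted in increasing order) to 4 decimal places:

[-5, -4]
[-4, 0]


Since M is real symmetric, both eigenvalues are real; they are the roots of det(λI − M) = λ² − (tr M) λ + det M.
tr M = -5 + 0 = -5.
det M = (-5)·0 − (-4)² = 0 − 16 = -16.
Characteristic polynomial: λ² + 5λ − 16 = 0.
Discriminant Δ = (tr M)² − 4·det M = 25 − (-64) = 89; √Δ = 9.433981.
λ = (tr M ± √Δ)/2 = (-5 ± 9.433981)/2, giving (tr M − √Δ)/2 = -7.2170 and (tr M + √Δ)/2 = 2.2170.

Eigenvalues sorted in increasing order: [-7.2170, 2.2170].


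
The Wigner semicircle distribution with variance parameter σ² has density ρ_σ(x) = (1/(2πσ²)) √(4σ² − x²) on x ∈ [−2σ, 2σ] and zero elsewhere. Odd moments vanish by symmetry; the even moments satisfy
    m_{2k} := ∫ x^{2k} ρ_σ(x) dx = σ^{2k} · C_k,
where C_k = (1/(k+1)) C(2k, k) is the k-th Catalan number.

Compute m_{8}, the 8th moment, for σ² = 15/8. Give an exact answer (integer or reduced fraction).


By the scaled semicircle moment identity, m_{2k} = σ^{2k} · C_k with k = 4.
C_4 = (1/(k+1)) · C(2k, k) = (1/5) · C(8, 4) = (1/5) · 70 = 14.
σ^{2k} = (σ²)^k = (15/8)^4 = 50625/4096.

Therefore m_{8} = σ^{8} · C_4 = (50625/4096) · 14 = 354375/2048.


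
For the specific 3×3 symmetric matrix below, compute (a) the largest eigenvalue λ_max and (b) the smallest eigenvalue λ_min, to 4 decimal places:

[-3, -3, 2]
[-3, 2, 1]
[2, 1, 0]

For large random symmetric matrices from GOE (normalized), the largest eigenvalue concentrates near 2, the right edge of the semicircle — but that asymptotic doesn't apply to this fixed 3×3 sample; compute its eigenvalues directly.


Since M is real symmetric, all three eigenvalues are real; they are the roots of det(λI − M) = λ³ − (tr M) λ² + s λ − det M, where s is the sum of the principal 2×2 minors.
tr M = -3 + 2 + 0 = -1.
s = ((-3)·2 − (-3)²) + ((-3)·0 − 2²) + (2·0 − 1²) = -15 + (-4) + (-1) = -20.
det M (expand along row 1) = (-3)·(-1) − (-3)·(-2) + 2·(-7) = -17.
Characteristic polynomial: λ³ + λ² − 20λ + 17 = 0.
Substitute λ = y + (tr M)/3 = y − 0.333333 to remove the quadratic term: y³ + p·y + q = 0 with p = s − (tr M)²/3 = -20.333333 and q = −2(tr M)³/27 + (tr M)·s/3 − det M = 23.740741.
Three real roots ⇒ use the trigonometric (Viète) form: r = 2√(−p/3) = 5.206833, φ = arccos(3q/(p·r)) = arccos(-0.672718) = 2.308673 rad.
y_k = r·cos(φ/3 − 2πk/3) for k = 0, 1, 2 gives y = 3.739644, 1.267793, -5.007437.
λ_k = y_k − 0.333333 gives λ = 3.4063, 0.9345, -5.3408 (check: the sum is -1.0000 = tr M).

Hence λ_max = 3.4063 and λ_min = -5.3408.


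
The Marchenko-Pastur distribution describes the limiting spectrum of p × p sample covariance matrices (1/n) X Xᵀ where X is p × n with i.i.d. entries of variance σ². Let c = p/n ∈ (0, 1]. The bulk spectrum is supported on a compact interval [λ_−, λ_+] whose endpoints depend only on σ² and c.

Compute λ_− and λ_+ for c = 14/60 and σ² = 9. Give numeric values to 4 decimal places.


c = 14/60 = 0.233333; √c = 0.483046.
λ_− = σ² (1 − √c)² = 9 · (1 − 0.483046)² = 9 · (0.516954)² = 2.405174.
λ_+ = σ² (1 + √c)² = 9 · (1 + 0.483046)² = 9 · (1.483046)² = 19.794826.

Rounded to 4 decimal places: λ_− ≈ 2.4052, λ_+ ≈ 19.7948.


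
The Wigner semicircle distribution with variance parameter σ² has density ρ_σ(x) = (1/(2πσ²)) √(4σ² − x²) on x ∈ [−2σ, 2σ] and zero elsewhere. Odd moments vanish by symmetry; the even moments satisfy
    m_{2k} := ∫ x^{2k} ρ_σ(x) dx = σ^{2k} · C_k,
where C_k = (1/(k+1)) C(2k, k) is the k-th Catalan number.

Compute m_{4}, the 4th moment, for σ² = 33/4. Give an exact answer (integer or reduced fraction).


By the scaled semicircle moment identity, m_{2k} = σ^{2k} · C_k with k = 2.
C_2 = (1/(k+1)) · C(2k, k) = (1/3) · C(4, 2) = (1/3) · 6 = 2.
σ^{2k} = (σ²)^k = (33/4)^2 = 1089/16.

Therefore m_{4} = σ^{4} · C_2 = (1089/16) · 2 = 1089/8.


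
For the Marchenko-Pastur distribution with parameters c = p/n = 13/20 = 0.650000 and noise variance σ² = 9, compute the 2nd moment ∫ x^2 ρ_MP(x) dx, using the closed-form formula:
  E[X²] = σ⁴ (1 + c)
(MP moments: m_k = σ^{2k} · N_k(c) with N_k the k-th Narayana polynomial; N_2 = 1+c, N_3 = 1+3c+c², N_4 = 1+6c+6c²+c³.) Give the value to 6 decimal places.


E[X²] = σ⁴ (1 + c) (second MP moment). With σ² = 9 (so σ⁴ = 81) and c = 13/20 = 0.650000: E[X²] = 81 · (1 + 0.650000) = 81 · 1.650000.

So E[X^2] = 133.650000.


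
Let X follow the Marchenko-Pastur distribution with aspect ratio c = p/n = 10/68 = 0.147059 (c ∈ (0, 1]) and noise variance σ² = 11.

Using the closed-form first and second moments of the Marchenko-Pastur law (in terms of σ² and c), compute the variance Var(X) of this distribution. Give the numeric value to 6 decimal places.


Recall the MP moments m_1 = E[X] = σ² and m_2 = E[X²] = σ⁴ (1 + c).
m_1 = E[X] = σ² = 11, so m_1² = 121.
m_2 = E[X²] = σ⁴ (1 + c) = 121 · (1 + 0.147059) = 121 · 1.147059 = 138.794118.
(Note m_2 − m_1² simplifies to c · σ⁴ = 0.147059 · 121.)

Var(X) = m_2 − m_1² = 138.794118 − 121 = 17.794118.


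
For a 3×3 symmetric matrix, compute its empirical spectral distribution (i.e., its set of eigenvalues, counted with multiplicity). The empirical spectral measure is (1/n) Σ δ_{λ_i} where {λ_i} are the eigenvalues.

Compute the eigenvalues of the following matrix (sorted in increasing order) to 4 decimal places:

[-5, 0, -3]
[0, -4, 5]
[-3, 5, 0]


Since M is real symmetric, all three eigenvalues are real; they are the roots of det(λI − M) = λ³ − (tr M) λ² + s λ − det M, where s is the sum of the principal 2×2 minors.
tr M = -5 + (-4) + 0 = -9.
s = ((-5)·(-4) − 0²) + ((-5)·0 − (-3)²) + ((-4)·0 − 5²) = 20 + (-9) + (-25) = -14.
det M (expand along row 1) = (-5)·(-25) − 0·15 + (-3)·(-12) = 161.
Characteristic polynomial: λ³ + 9λ² − 14λ − 161 = 0.
Substitute λ = y + (tr M)/3 = y − 3.000000 to remove the quadratic term: y³ + p·y + q = 0 with p = s − (tr M)²/3 = -41.000000 and q = −2(tr M)³/27 + (tr M)·s/3 − det M = -65.000000.
Three real roots ⇒ use the trigonometric (Viète) form: r = 2√(−p/3) = 7.393691, φ = arccos(3q/(p·r)) = arccos(0.643264) = 0.872042 rad.
y_k = r·cos(φ/3 − 2πk/3) for k = 0, 1, 2 gives y = 7.083518, -1.706595, -5.376923.
λ_k = y_k − 3.000000 gives λ = 4.0835, -4.7066, -8.3769 (check: the sum is -9.0000 = tr M).

Eigenvalues sorted in increasing order: [-8.3769, -4.7066, 4.0835].


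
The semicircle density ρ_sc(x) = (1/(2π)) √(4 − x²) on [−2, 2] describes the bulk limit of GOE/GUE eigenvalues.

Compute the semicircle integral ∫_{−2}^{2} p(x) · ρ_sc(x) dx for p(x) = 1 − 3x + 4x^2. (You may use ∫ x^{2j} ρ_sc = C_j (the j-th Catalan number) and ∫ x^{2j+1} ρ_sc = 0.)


Write p(x) = Σ a_i x^i, split into monomials and integrate each against ρ_sc separately.
Using ∫ x^{2j} ρ_sc = C_j = (1/(j+1)) C(2j, j) (Catalan numbers) and ∫ x^{2j+1} ρ_sc = 0 (odd monomials vanish by symmetry):
  i = 0 (even): a_0 · C_{0} = 1 · 1 = 1
  i = 1 (odd): ∫ x^1 ρ_sc = 0 (vanishes)
  i = 2 (even): a_2 · C_{1} = 4 · 1 = 4

Summing the contributions: ∫_{−2}^{2} p(x) ρ_sc(x) dx = 1 + 4 = 5.


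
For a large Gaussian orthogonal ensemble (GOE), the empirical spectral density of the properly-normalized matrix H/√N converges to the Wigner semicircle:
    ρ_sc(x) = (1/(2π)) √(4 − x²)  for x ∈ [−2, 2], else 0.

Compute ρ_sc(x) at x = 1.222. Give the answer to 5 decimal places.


ρ_sc(x) = (1/(2π)) √(4 − x²). With x = 1.222:
  4 − x² = 4 − (1.222)² = 4 − 1.493284 = 2.506716.
  √(4 − x²) = 1.583261.
  1/(2π) = 0.159155.
  ρ_sc(1.222) = 0.159155 · 1.583261 = 0.251984.

Rounded to 5 decimal places: ρ_sc(1.222) ≈ 0.25198.


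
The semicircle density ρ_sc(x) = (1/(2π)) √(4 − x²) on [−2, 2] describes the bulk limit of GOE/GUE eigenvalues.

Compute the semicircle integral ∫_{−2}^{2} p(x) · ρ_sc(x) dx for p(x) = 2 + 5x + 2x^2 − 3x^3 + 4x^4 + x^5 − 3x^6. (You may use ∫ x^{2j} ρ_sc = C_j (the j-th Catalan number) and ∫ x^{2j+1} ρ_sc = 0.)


Write p(x) = Σ a_i x^i, split into monomials and integrate each against ρ_sc separately.
Using ∫ x^{2j} ρ_sc = C_j = (1/(j+1)) C(2j, j) (Catalan numbers) and ∫ x^{2j+1} ρ_sc = 0 (odd monomials vanish by symmetry):
  i = 0 (even): a_0 · C_{0} = 2 · 1 = 2
  i = 1 (odd): ∫ x^1 ρ_sc = 0 (vanishes)
  i = 2 (even): a_2 · C_{1} = 2 · 1 = 2
  i = 3 (odd): ∫ x^3 ρ_sc = 0 (vanishes)
  i = 4 (even): a_4 · C_{2} = 4 · 2 = 8
  i = 5 (odd): ∫ x^5 ρ_sc = 0 (vanishes)
  i = 6 (even): a_6 · C_{3} = -3 · 5 = -15

Summing the contributions: ∫_{−2}^{2} p(x) ρ_sc(x) dx = 2 + 2 + 8 + (-15) = -3.


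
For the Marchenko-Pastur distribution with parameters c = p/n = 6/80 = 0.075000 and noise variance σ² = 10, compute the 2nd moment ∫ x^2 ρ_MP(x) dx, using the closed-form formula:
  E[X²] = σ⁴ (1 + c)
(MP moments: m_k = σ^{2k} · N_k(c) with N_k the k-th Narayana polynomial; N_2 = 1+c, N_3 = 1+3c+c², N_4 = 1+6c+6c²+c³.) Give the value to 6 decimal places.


E[X²] = σ⁴ (1 + c) (second MP moment). With σ² = 10 (so σ⁴ = 100) and c = 6/80 = 0.075000: E[X²] = 100 · (1 + 0.075000) = 100 · 1.075000.

So E[X^2] = 107.500000.


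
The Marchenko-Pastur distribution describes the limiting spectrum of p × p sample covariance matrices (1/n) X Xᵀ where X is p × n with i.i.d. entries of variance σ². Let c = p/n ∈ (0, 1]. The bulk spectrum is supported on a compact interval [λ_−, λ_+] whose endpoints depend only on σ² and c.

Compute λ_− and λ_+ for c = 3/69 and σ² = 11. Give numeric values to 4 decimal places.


c = 3/69 = 0.043478; √c = 0.208514.
λ_− = σ² (1 − √c)² = 11 · (1 − 0.208514)² = 11 · (0.791486)² = 6.890944.
λ_+ = σ² (1 + √c)² = 11 · (1 + 0.208514)² = 11 · (1.208514)² = 16.065578.

Rounded to 4 decimal places: λ_− ≈ 6.8909, λ_+ ≈ 16.0656.


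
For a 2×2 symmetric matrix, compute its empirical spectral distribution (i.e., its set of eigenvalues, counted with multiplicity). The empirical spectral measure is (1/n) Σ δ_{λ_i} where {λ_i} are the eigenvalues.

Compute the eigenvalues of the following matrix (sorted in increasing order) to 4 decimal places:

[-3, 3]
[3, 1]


Since M is real symmetric, both eigenvalues are real; they are the roots of det(λI − M) = λ² − (tr M) λ + det M.
tr M = -3 + 1 = -2.
det M = (-3)·1 − 3² = -3 − 9 = -12.
Characteristic polynomial: λ² + 2λ − 12 = 0.
Discriminant Δ = (tr M)² − 4·det M = 4 − (-48) = 52; √Δ = 7.211103.
λ = (tr M ± √Δ)/2 = (-2 ± 7.211103)/2, giving (tr M − √Δ)/2 = -4.6056 and (tr M + √Δ)/2 = 2.6056.

Eigenvalues sorted in increasing order: [-4.6056, 2.6056].


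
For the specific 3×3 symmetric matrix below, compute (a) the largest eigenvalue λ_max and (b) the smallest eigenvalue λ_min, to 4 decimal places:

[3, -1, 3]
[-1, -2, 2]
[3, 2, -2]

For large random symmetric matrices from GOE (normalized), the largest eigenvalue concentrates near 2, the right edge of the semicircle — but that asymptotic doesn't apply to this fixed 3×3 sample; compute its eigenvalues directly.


Since M is real symmetric, all three eigenvalues are real; they are the roots of det(λI − M) = λ³ − (tr M) λ² + s λ − det M, where s is the sum of the principal 2×2 minors.
tr M = 3 + (-2) + (-2) = -1.
s = (3·(-2) − (-1)²) + (3·(-2) − 3²) + ((-2)·(-2) − 2²) = -7 + (-15) + 0 = -22.
det M (expand along row 1) = 3·0 − (-1)·(-4) + 3·4 = 8.
Characteristic polynomial: λ³ + λ² − 22λ − 8 = 0.
Substitute λ = y + (tr M)/3 = y − 0.333333 to remove the quadratic term: y³ + p·y + q = 0 with p = s − (tr M)²/3 = -22.333333 and q = −2(tr M)³/27 + (tr M)·s/3 − det M = -0.592593.
Three real roots ⇒ use the trigonometric (Viète) form: r = 2√(−p/3) = 5.456902, φ = arccos(3q/(p·r)) = arccos(0.014587) = 1.556208 rad.
y_k = r·cos(φ/3 − 2πk/3) for k = 0, 1, 2 gives y = 4.739027, -0.026535, -4.712492.
λ_k = y_k − 0.333333 gives λ = 4.4057, -0.3599, -5.0458 (check: the sum is -1.0000 = tr M).

Hence λ_max = 4.4057 and λ_min = -5.0458.


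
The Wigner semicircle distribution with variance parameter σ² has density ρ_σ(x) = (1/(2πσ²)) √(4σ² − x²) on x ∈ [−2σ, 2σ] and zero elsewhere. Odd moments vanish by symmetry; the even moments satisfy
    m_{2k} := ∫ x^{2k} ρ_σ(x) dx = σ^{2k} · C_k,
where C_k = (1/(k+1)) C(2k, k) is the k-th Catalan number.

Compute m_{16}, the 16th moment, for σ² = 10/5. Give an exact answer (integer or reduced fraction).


By the scaled semicircle moment identity, m_{2k} = σ^{2k} · C_k with k = 8.
C_8 = (1/(k+1)) · C(2k, k) = (1/9) · C(16, 8) = (1/9) · 12870 = 1430.
σ^{2k} = (σ²)^k = (10/5)^8 = 256.

Therefore m_{16} = σ^{16} · C_8 = 256 · 1430 = 366080.


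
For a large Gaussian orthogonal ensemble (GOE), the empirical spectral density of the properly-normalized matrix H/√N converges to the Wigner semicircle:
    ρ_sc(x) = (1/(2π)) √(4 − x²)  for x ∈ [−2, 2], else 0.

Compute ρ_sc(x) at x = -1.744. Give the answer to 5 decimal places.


ρ_sc(x) = (1/(2π)) √(4 − x²). With x = -1.744:
  4 − x² = 4 − (-1.744)² = 4 − 3.041536 = 0.958464.
  √(4 − x²) = 0.979012.
  1/(2π) = 0.159155.
  ρ_sc(-1.744) = 0.159155 · 0.979012 = 0.155815.

Rounded to 5 decimal places: ρ_sc(-1.744) ≈ 0.15581.


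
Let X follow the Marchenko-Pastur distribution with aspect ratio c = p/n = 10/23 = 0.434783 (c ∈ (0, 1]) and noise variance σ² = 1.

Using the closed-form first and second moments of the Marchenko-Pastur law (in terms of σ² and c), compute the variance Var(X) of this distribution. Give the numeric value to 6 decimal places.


Recall the MP moments m_1 = E[X] = σ² and m_2 = E[X²] = σ⁴ (1 + c).
m_1 = E[X] = σ² = 1, so m_1² = 1.
m_2 = E[X²] = σ⁴ (1 + c) = 1 · (1 + 0.434783) = 1 · 1.434783 = 1.434783.
(Note m_2 − m_1² simplifies to c · σ⁴ = 0.434783 · 1.)

Var(X) = m_2 − m_1² = 1.434783 − 1 = 0.434783.


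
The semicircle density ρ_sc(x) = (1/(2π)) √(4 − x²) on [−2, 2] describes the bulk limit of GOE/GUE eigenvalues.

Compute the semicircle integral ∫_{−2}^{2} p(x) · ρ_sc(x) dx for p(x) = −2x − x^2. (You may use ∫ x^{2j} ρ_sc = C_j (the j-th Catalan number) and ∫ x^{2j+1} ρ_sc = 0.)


Write p(x) = Σ a_i x^i, split into monomials and integrate each against ρ_sc separately.
Using ∫ x^{2j} ρ_sc = C_j = (1/(j+1)) C(2j, j) (Catalan numbers) and ∫ x^{2j+1} ρ_sc = 0 (odd monomials vanish by symmetry):
  i = 1 (odd): ∫ x^1 ρ_sc = 0 (vanishes)
  i = 2 (even): a_2 · C_{1} = -1 · 1 = -1

Summing the contributions: ∫_{−2}^{2} p(x) ρ_sc(x) dx = -1.


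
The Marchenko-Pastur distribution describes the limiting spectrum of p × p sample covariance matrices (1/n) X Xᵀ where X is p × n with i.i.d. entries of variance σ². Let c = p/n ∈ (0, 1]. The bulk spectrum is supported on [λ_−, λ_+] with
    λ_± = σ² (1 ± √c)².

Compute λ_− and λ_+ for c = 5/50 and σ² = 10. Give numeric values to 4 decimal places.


c = 5/50 = 0.100000; √c = 0.316228.
λ_− = σ² (1 − √c)² = 10 · (1 − 0.316228)² = 10 · (0.683772)² = 4.675445.
λ_+ = σ² (1 + √c)² = 10 · (1 + 0.316228)² = 10 · (1.316228)² = 17.324555.

Rounded to 4 decimal places: λ_− ≈ 4.6754, λ_+ ≈ 17.3246.


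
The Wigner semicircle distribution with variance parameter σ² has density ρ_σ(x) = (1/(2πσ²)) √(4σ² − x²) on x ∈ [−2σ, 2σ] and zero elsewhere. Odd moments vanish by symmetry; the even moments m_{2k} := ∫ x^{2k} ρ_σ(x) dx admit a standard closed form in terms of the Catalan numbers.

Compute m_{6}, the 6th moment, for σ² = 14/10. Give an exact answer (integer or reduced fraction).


By the scaled semicircle moment identity, m_{2k} = σ^{2k} · C_k with k = 3.
C_3 = (1/(k+1)) · C(2k, k) = (1/4) · C(6, 3) = (1/4) · 20 = 5.
σ^{2k} = (σ²)^k = (14/10)^3 = 343/125.

Therefore m_{6} = σ^{6} · C_3 = (343/125) · 5 = 343/25.


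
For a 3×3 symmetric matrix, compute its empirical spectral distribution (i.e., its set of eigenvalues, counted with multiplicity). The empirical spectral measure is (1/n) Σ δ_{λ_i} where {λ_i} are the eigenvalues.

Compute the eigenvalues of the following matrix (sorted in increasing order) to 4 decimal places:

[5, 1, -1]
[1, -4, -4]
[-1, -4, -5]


Since M is real symmetric, all three eigenvalues are real; they are the roots of det(λI − M) = λ³ − (tr M) λ² + s λ − det M, where s is the sum of the principal 2×2 minors.
tr M = 5 + (-4) + (-5) = -4.
s = (5·(-4) − 1²) + (5·(-5) − (-1)²) + ((-4)·(-5) − (-4)²) = -21 + (-26) + 4 = -43.
det M (expand along row 1) = 5·4 − 1·(-9) + (-1)·(-8) = 37.
Characteristic polynomial: λ³ + 4λ² − 43λ − 37 = 0.
Substitute λ = y + (tr M)/3 = y − 1.333333 to remove the quadratic term: y³ + p·y + q = 0 with p = s − (tr M)²/3 = -48.333333 and q = −2(tr M)³/27 + (tr M)·s/3 − det M = 25.074074.
Three real roots ⇒ use the trigonometric (Viète) form: r = 2√(−p/3) = 8.027730, φ = arccos(3q/(p·r)) = arccos(-0.193868) = 1.765900 rad.
y_k = r·cos(φ/3 − 2πk/3) for k = 0, 1, 2 gives y = 6.676665, 0.521712, -7.198377.
λ_k = y_k − 1.333333 gives λ = 5.3433, -0.8116, -8.5317 (check: the sum is -4.0000 = tr M).

Eigenvalues sorted in increasing order: [-8.5317, -0.8116, 5.3433].


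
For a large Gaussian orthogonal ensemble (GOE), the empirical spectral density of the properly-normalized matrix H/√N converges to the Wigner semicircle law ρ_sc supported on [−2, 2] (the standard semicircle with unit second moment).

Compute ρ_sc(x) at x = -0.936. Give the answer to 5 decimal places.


ρ_sc(x) = (1/(2π)) √(4 − x²). With x = -0.936:
  4 − x² = 4 − (-0.936)² = 4 − 0.876096 = 3.123904.
  √(4 − x²) = 1.767457.
  1/(2π) = 0.159155.
  ρ_sc(-0.936) = 0.159155 · 1.767457 = 0.281300.

Rounded to 5 decimal places: ρ_sc(-0.936) ≈ 0.28130.


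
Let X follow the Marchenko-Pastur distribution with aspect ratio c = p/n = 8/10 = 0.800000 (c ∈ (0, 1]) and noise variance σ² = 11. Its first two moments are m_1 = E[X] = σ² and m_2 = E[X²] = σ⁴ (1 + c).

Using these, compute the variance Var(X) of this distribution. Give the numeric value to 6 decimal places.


m_1 = E[X] = σ² = 11, so m_1² = 121.
m_2 = E[X²] = σ⁴ (1 + c) = 121 · (1 + 0.800000) = 121 · 1.800000 = 217.800000.
(Note m_2 − m_1² simplifies to c · σ⁴ = 0.800000 · 121.)

Var(X) = m_2 − m_1² = 217.800000 − 121 = 96.800000.


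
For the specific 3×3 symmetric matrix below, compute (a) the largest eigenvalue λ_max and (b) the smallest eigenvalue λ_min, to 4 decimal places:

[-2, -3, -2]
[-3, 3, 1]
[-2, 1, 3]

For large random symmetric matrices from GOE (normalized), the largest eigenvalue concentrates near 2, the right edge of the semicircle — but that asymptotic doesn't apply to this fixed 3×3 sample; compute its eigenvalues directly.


Since M is real symmetric, all three eigenvalues are real; they are the roots of det(λI − M) = λ³ − (tr M) λ² + s λ − det M, where s is the sum of the principal 2×2 minors.
tr M = -2 + 3 + 3 = 4.
s = ((-2)·3 − (-3)²) + ((-2)·3 − (-2)²) + (3·3 − 1²) = -15 + (-10) + 8 = -17.
det M (expand along row 1) = (-2)·8 − (-3)·(-7) + (-2)·3 = -43.
Characteristic polynomial: λ³ − 4λ² − 17λ + 43 = 0.
Substitute λ = y + (tr M)/3 = y + 1.333333 to remove the quadratic term: y³ + p·y + q = 0 with p = s − (tr M)²/3 = -22.333333 and q = −2(tr M)³/27 + (tr M)·s/3 − det M = 15.592593.
Three real roots ⇒ use the trigonometric (Viète) form: r = 2√(−p/3) = 5.456902, φ = arccos(3q/(p·r)) = arccos(-0.383831) = 1.964738 rad.
y_k = r·cos(φ/3 − 2πk/3) for k = 0, 1, 2 gives y = 4.327875, 0.714509, -5.042384.
λ_k = y_k + 1.333333 gives λ = 5.6612, 2.0478, -3.7091 (check: the sum is 4.0000 = tr M).

Hence λ_max = 5.6612 and λ_min = -3.7091.
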